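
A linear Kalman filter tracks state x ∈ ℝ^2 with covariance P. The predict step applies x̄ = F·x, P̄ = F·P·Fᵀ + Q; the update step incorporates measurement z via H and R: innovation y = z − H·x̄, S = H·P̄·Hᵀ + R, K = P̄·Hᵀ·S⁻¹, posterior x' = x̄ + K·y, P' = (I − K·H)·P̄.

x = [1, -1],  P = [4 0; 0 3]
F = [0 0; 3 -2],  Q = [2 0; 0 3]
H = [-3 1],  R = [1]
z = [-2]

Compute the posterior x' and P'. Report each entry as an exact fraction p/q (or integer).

x̄ = F·x = [0, 5]
P̄ = F·P·Fᵀ + Q = [2 0; 0 51]
y = z − H·x̄ = [-7]
S = H·P̄·Hᵀ + R = [70]
K = P̄·Hᵀ·S⁻¹ = [-3/35; 51/70]
x' = x̄ + K·y = [3/5, -1/10]
P' = (I − K·H)·P̄ = [52/35 153/35; 153/35 969/70]

x' = [3/5, -1/10]
P' = [52/35 153/35; 153/35 969/70]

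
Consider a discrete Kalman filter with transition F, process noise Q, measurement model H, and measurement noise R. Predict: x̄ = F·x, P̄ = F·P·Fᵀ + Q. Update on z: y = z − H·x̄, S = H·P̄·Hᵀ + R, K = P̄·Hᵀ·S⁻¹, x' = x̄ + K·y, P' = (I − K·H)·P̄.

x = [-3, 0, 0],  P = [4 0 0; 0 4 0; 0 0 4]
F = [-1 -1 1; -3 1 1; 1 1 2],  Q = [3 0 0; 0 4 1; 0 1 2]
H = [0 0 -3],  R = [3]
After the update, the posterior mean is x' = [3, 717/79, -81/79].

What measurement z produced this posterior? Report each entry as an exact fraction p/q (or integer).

z = [3]

x̄ = F·x = [3, 9, -3]
P̄ = F·P·Fᵀ + Q = [15 12 0; 12 48 1; 0 1 26]
S = H·P̄·Hᵀ + R = [237]
K = P̄·Hᵀ·S⁻¹ = [0; -1/79; -26/79]
x' − x̄ = [0, 6/79, 156/79] = K·y
y = (KᵀK)⁻¹·Kᵀ·(x' − x̄) = [-6]
z = y + H·x̄ = [-6] + [9] = [3]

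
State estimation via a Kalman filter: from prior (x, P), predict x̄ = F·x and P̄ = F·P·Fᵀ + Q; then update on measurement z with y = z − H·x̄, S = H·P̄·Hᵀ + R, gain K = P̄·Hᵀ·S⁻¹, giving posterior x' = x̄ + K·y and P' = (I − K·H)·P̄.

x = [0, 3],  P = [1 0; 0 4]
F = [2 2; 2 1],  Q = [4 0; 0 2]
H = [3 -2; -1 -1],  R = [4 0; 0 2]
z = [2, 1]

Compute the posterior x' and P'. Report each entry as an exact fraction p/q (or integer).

x' = [24/179, -138/179]
P' = [84/179 54/179; 54/179 137/179]

x̄ = F·x = [6, 3]
P̄ = F·P·Fᵀ + Q = [24 12; 12 10]
y = z − H·x̄ = [-10, 10]
S = H·P̄·Hᵀ + R = [116 -64; -64 60]
K = P̄·Hᵀ·S⁻¹ = [36/179 -69/179; -28/179 -191/358]
x' = x̄ + K·y = [24/179, -138/179]
P' = (I − K·H)·P̄ = [84/179 54/179; 54/179 137/179]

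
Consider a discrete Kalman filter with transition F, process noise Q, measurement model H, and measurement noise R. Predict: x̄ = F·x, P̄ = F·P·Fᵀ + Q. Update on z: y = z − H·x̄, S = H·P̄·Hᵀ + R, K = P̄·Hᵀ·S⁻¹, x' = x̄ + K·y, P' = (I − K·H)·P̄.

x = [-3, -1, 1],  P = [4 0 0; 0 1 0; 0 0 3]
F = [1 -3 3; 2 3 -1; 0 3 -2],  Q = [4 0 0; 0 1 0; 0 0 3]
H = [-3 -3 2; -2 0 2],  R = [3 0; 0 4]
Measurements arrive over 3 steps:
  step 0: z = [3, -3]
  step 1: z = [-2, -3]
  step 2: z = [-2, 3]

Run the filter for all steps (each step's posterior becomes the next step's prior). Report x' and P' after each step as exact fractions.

step 0: x' = [881/1290, -3163/1290, -443/430], P' = [388/215 -711/860 293/215; -711/860 3797/3440 -31/860; 293/215 -31/860 408/215]
step 1: x' = [26418851/24179716, -31888837/24179716, -2219737/2198156], P' = [40281577/24179716 -16108429/24179716 2931003/2198156; -16108429/24179716 22102629/24179716 -9579/2198156; 2931003/2198156 -9579/2198156 4155963/2198156]
step 2: x' = [-19945986965/49380820872, 68901287533/49380820872, 5754518841/8230136812], P' = [27386273455/16460273624 -10885372719/16460273624 10992294965/8230136812; -10885372719/16460273624 14864119223/16460273624 -77104153/8230136812; 10992294965/8230136812 -77104153/8230136812 7770889863/4115068406]

step 0: x̄ = F·x = [3, -10, -5]
step 0: P̄ = F·P·Fᵀ + Q = [44 -10 -27; -10 29 15; -27 15 24]
step 0: y = z − H·x̄ = [-8, 13]
step 0: S = H·P̄·Hᵀ + R = [720 480; 480 492]
step 0: K = P̄·Hᵀ·S⁻¹ = [-179/2580 -19/86; -3107/10320 17/43; -53/860 23/86]
step 0: x' = x̄ + K·y = [881/1290, -3163/1290, -443/430]
step 0: P' = (I − K·H)·P̄ = [388/215 -711/860 293/215; -711/860 3797/3440 -31/860; 293/215 -31/860 408/215]
step 1: x̄ = F·x = [6383/1290, -3199/645, -2277/430]
step 1: P̄ = F·P·Fᵀ + Q = [160317/3440 -10857/3440 -93109/3440; -10857/3440 16837/3440 12529/3440; -93109/3440 12529/3440 72093/3440]
step 1: y = z − H·x̄ = [3679/430, 11279/645]
step 1: S = H·P̄·Hᵀ + R = [666153/860 255131/430; 255131/430 105517/215]
step 1: K = P̄·Hᵀ·S⁻¹ = [-1339563/12089858 -1005068/6044929; -3032223/12089858 4000765/12089858; -75391/1099078 153120/549539]
step 1: x' = x̄ + K·y = [26418851/24179716, -31888837/24179716, -2219737/2198156]
step 1: P' = (I − K·H)·P̄ = [40281577/24179716 -16108429/24179716 2931003/2198156; -16108429/24179716 22102629/24179716 -9579/2198156; 2931003/2198156 -9579/2198156 4155963/2198156]
step 2: x̄ = F·x = [48834041/24179716, -9205851/12089858, -46832297/24179716]
step 2: P̄ = F·P·Fᵀ + Q = [1039357853/24179716 -23620631/12089858 -587605107/24179716; -23620631/12089858 27078053/6044929 32844231/12089858; -587605107/24179716 32844231/12089858 455589609/24179716]
step 2: y = z − H·x̄ = [136572179/24179716, 2868172/262823]
step 2: S = H·P̄·Hᵀ + R = [17636585193/24179716 144097590/262823; 144097590/262823 117145104/262823]
step 2: K = P̄·Hᵀ·S⁻¹ = [-1383380587/12345205218 -5401683525/32920547248; -3061164031/12345205218 10731164413/32920547248; -138501082/2057534203 4549484761/16460273624]
step 2: x' = x̄ + K·y = [-19945986965/49380820872, 68901287533/49380820872, 5754518841/8230136812]
step 2: P' = (I − K·H)·P̄ = [27386273455/16460273624 -10885372719/16460273624 10992294965/8230136812; -10885372719/16460273624 14864119223/16460273624 -77104153/8230136812; 10992294965/8230136812 -77104153/8230136812 7770889863/4115068406]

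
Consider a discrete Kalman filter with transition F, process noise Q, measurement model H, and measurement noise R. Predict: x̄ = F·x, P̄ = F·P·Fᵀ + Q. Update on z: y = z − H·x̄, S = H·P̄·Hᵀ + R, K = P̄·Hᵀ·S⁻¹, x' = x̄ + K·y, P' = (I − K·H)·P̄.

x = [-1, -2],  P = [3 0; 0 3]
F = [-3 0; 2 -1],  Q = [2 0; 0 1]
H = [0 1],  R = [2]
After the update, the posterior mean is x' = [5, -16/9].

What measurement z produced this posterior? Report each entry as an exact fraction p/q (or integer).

z = [-2]

x̄ = F·x = [3, 0]
P̄ = F·P·Fᵀ + Q = [29 -18; -18 16]
S = H·P̄·Hᵀ + R = [18]
K = P̄·Hᵀ·S⁻¹ = [-1; 8/9]
x' − x̄ = [2, -16/9] = K·y
y = (KᵀK)⁻¹·Kᵀ·(x' − x̄) = [-2]
z = y + H·x̄ = [-2] + [0] = [-2]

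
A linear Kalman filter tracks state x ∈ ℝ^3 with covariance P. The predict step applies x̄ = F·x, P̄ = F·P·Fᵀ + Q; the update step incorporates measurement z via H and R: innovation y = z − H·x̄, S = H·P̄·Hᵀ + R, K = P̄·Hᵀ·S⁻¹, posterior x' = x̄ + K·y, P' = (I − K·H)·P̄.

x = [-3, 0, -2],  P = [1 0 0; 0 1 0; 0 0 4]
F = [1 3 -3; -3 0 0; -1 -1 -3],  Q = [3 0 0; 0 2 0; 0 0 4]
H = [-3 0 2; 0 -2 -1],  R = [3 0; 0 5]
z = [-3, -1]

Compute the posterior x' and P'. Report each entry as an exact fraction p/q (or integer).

x̄ = F·x = [3, 9, 9]
P̄ = F·P·Fᵀ + Q = [49 -3 32; -3 11 3; 32 3 42]
y = z − H·x̄ = [-12, 26]
S = H·P̄·Hᵀ + R = [228 -18; -18 103]
K = P̄·Hᵀ·S⁻¹ = [-9017/23160 -1237/3860; 73/1544 -181/772; -35/386 -93/193]
x' = x̄ + K·y = [-637/965, 451/193, -471/193]
P' = (I − K·H)·P̄ = [193457/23160 -7985/1544 4611/386; -7985/1544 6839/1544 -2967/386; 4611/386 -2967/386 3432/193]

x' = [-637/965, 451/193, -471/193]
P' = [193457/23160 -7985/1544 4611/386; -7985/1544 6839/1544 -2967/386; 4611/386 -2967/386 3432/193]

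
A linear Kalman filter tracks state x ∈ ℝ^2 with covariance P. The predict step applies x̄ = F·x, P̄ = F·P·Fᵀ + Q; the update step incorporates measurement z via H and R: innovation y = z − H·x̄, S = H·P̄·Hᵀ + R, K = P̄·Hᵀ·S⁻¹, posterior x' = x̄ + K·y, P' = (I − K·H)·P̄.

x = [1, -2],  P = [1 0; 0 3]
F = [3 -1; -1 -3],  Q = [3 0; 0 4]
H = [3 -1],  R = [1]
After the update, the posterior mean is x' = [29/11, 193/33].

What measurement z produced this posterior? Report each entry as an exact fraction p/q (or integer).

z = [2]

x̄ = F·x = [5, 5]
P̄ = F·P·Fᵀ + Q = [15 6; 6 32]
S = H·P̄·Hᵀ + R = [132]
K = P̄·Hᵀ·S⁻¹ = [13/44; -7/66]
x' − x̄ = [-26/11, 28/33] = K·y
y = (KᵀK)⁻¹·Kᵀ·(x' − x̄) = [-8]
z = y + H·x̄ = [-8] + [10] = [2]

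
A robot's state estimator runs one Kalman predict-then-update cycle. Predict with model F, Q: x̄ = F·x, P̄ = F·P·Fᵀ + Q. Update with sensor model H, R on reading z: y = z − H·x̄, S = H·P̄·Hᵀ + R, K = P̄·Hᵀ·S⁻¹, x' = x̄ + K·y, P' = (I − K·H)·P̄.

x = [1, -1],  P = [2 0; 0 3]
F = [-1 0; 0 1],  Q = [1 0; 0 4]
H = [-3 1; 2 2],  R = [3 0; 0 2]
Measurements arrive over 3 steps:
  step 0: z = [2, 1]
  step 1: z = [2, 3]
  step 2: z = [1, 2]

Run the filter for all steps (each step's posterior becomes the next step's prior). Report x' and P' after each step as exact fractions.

step 0: x' = [-304/769, 596/769], P' = [156/769 -63/769; -63/769 336/769]
step 1: x' = [-416/14301, 28793/19068], P' = [7867/42903 -1009/14301; -1009/14301 7969/19068]
step 2: x' = [-183537/37623683, 39386951/37623683], P' = [6883606/37623683 -2652690/37623683; -2652690/37623683 15719577/37623683]

step 0: x̄ = F·x = [-1, -1]
step 0: P̄ = F·P·Fᵀ + Q = [3 0; 0 7]
step 0: y = z − H·x̄ = [0, 5]
step 0: S = H·P̄·Hᵀ + R = [37 -4; -4 42]
step 0: K = P̄·Hᵀ·S⁻¹ = [-177/769 93/769; 175/769 273/769]
step 0: x' = x̄ + K·y = [-304/769, 596/769]
step 0: P' = (I − K·H)·P̄ = [156/769 -63/769; -63/769 336/769]
step 1: x̄ = F·x = [304/769, 596/769]
step 1: P̄ = F·P·Fᵀ + Q = [925/769 63/769; 63/769 3412/769]
step 1: y = z − H·x̄ = [1854/769, 507/769]
step 1: S = H·P̄·Hᵀ + R = [13666/769 1022/769; 1022/769 19390/769]
step 1: K = P̄·Hᵀ·S⁻¹ = [-1268/6129 4840/42903; 1715/8172 19871/57204]
step 1: x' = x̄ + K·y = [-416/14301, 28793/19068]
step 1: P' = (I − K·H)·P̄ = [7867/42903 -1009/14301; -1009/14301 7969/19068]
step 2: x̄ = F·x = [416/14301, 28793/19068]
step 2: P̄ = F·P·Fᵀ + Q = [50770/42903 1009/14301; 1009/14301 84241/19068]
step 2: y = z − H·x̄ = [-2687/6356, -30839/28602]
step 2: S = H·P̄·Hᵀ + R = [112151/6356 4619/3178; 4619/3178 1071271/42903]
step 2: K = P̄·Hᵀ·S⁻¹ = [-7767836/37623683 4230916/37623683; 7892549/37623683 13066887/37623683]
step 2: x' = x̄ + K·y = [-183537/37623683, 39386951/37623683]
step 2: P' = (I − K·H)·P̄ = [6883606/37623683 -2652690/37623683; -2652690/37623683 15719577/37623683]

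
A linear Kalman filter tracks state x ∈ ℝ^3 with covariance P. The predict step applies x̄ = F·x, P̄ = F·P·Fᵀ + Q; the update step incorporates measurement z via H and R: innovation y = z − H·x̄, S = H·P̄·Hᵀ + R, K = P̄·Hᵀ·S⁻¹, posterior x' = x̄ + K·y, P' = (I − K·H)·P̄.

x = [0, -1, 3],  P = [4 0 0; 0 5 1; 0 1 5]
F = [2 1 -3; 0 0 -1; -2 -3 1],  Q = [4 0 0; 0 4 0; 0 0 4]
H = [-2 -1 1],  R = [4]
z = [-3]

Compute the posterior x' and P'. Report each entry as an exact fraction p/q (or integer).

x̄ = F·x = [-10, -3, 6]
P̄ = F·P·Fᵀ + Q = [64 14 -36; 14 9 -2; -36 -2 64]
y = z − H·x̄ = [-32]
S = H·P̄·Hᵀ + R = [537]
K = P̄·Hᵀ·S⁻¹ = [-178/537; -13/179; 46/179]
x' = x̄ + K·y = [326/537, -121/179, -398/179]
P' = (I − K·H)·P̄ = [2684/537 192/179 1744/179; 192/179 1104/179 1436/179; 1744/179 1436/179 5108/179]

x' = [326/537, -121/179, -398/179]
P' = [2684/537 192/179 1744/179; 192/179 1104/179 1436/179; 1744/179 1436/179 5108/179]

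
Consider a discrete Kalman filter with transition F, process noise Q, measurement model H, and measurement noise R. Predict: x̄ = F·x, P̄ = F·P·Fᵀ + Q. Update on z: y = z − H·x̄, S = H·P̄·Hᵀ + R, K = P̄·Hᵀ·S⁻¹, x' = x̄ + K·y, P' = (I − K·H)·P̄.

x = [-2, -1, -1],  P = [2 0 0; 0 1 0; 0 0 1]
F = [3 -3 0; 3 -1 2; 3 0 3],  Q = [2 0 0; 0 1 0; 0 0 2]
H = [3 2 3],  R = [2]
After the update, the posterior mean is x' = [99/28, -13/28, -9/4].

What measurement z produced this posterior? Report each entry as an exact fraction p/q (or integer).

x̄ = F·x = [-3, -7, -9]
P̄ = F·P·Fᵀ + Q = [29 21 18; 21 24 24; 18 24 29]
S = H·P̄·Hᵀ + R = [1484]
K = P̄·Hᵀ·S⁻¹ = [183/1484; 183/1484; 27/212]
x' − x̄ = [183/28, 183/28, 27/4] = K·y
y = (KᵀK)⁻¹·Kᵀ·(x' − x̄) = [53]
z = y + H·x̄ = [53] + [-50] = [3]

z = [3]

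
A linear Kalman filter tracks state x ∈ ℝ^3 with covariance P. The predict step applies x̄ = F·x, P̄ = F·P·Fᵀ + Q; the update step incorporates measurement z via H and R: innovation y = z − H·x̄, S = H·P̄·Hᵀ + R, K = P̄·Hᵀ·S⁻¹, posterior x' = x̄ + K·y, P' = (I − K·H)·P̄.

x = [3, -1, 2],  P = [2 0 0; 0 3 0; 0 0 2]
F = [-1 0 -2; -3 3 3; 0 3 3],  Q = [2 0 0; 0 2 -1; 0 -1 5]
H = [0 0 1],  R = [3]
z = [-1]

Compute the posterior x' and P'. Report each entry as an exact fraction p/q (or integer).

x' = [-323/53, -494/53, -41/53]
P' = [492/53 210/53 -36/53; 210/53 1509/53 132/53; -36/53 132/53 150/53]

x̄ = F·x = [-7, -6, 3]
P̄ = F·P·Fᵀ + Q = [12 -6 -12; -6 65 44; -12 44 50]
y = z − H·x̄ = [-4]
S = H·P̄·Hᵀ + R = [53]
K = P̄·Hᵀ·S⁻¹ = [-12/53; 44/53; 50/53]
x' = x̄ + K·y = [-323/53, -494/53, -41/53]
P' = (I − K·H)·P̄ = [492/53 210/53 -36/53; 210/53 1509/53 132/53; -36/53 132/53 150/53]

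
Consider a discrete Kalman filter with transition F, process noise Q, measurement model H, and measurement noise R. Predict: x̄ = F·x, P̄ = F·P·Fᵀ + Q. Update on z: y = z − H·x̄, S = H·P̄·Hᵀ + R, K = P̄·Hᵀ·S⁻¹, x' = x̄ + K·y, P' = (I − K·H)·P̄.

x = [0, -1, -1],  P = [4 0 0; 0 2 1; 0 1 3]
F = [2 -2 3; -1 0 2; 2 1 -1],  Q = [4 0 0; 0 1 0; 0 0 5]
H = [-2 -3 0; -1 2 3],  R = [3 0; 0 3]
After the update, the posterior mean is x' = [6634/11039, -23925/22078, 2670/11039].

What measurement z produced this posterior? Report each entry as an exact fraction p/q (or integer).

x̄ = F·x = [-1, -2, 0]
P̄ = F·P·Fᵀ + Q = [43 6 8; 6 17 -12; 8 -12 24]
S = H·P̄·Hᵀ + R = [400 38; 38 114]
K = P̄·Hᵀ·S⁻¹ = [-305/1162 288/11039; -181/1162 -403/22078; 10/581 3810/11039]
x' − x̄ = [17673/11039, 20231/22078, 2670/11039] = K·y
y = (KᵀK)⁻¹·Kᵀ·(x' − x̄) = [-6, 1]
z = y + H·x̄ = [-6, 1] + [8, -3] = [2, -2]

z = [2, -2]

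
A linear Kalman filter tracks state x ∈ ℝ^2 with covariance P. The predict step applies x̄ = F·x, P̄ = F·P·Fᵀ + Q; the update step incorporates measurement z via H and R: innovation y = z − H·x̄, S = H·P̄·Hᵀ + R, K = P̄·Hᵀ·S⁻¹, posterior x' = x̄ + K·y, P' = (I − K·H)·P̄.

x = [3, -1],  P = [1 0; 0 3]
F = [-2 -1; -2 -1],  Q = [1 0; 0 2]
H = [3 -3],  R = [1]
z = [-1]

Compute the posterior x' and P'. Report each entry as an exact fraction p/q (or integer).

x' = [-143/28, -67/14]
P' = [215/28 107/14; 107/14 54/7]

x̄ = F·x = [-5, -5]
P̄ = F·P·Fᵀ + Q = [8 7; 7 9]
y = z − H·x̄ = [-1]
S = H·P̄·Hᵀ + R = [28]
K = P̄·Hᵀ·S⁻¹ = [3/28; -3/14]
x' = x̄ + K·y = [-143/28, -67/14]
P' = (I − K·H)·P̄ = [215/28 107/14; 107/14 54/7]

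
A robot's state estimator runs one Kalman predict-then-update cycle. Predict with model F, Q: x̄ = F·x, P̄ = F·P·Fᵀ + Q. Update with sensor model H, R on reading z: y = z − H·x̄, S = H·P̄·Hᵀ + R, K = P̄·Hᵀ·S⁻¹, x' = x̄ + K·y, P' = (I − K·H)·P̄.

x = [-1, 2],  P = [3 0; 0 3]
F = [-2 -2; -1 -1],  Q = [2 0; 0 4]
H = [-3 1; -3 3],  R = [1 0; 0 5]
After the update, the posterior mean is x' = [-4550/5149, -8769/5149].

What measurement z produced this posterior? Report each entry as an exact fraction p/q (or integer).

x̄ = F·x = [-2, -1]
P̄ = F·P·Fᵀ + Q = [26 12; 12 10]
S = H·P̄·Hᵀ + R = [173 120; 120 113]
K = P̄·Hᵀ·S⁻¹ = [-2418/5149 654/5149; -2218/5149 2082/5149]
x' − x̄ = [5748/5149, -3620/5149] = K·y
y = (KᵀK)⁻¹·Kᵀ·(x' − x̄) = [-4, -6]
z = y + H·x̄ = [-4, -6] + [5, 3] = [1, -3]

z = [1, -3]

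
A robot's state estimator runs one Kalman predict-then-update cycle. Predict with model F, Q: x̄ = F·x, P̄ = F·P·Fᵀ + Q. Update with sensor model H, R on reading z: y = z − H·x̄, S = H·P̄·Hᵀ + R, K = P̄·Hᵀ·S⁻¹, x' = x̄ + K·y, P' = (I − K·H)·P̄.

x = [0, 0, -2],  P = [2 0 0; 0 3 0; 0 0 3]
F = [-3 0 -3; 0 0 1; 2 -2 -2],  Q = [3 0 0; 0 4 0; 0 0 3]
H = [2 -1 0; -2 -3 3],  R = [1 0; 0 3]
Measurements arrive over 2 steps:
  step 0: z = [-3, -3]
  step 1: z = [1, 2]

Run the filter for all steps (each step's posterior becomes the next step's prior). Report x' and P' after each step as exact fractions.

step 0: x' = [-40743/37225, 27107/37225, -36113/37225], P' = [30183/37225 44208/37225 63153/37225; 44208/37225 93158/37225 120303/37225; 63153/37225 120303/37225 171623/37225]
step 1: x' = [-195144310/632565677, -1067392498/632565677, -877236048/632565677], P' = [448537899/632565677 608623260/632565677 874591080/632565677; 608623260/632565677 1271051742/632565677 1609383349/632565677; 874591080/632565677 1609383349/632565677 2308699167/632565677]

step 0: x̄ = F·x = [6, -2, 4]
step 0: P̄ = F·P·Fᵀ + Q = [48 -9 6; -9 7 -6; 6 -6 35]
step 0: y = z − H·x̄ = [-17, -9]
step 0: S = H·P̄·Hᵀ + R = [236 -81; -81 501]
step 0: K = P̄·Hᵀ·S⁻¹ = [16158/37225 -1177/37225; -4742/37225 -2327/37225; 6003/37225 9218/37225]
step 0: x' = x̄ + K·y = [-40743/37225, 27107/37225, -36113/37225]
step 0: P' = (I − K·H)·P̄ = [30183/37225 44208/37225 63153/37225; 44208/37225 93158/37225 120303/37225; 63153/37225 120303/37225 171623/37225]
step 1: x̄ = F·x = [230568/37225, -36113/37225, -63474/37225]
step 1: P̄ = F·P·Fᵀ + Q = [3064683/37225 -704328/37225 1835706/37225; -704328/37225 320523/37225 -457546/37225; 1835706/37225 -457546/37225 1395067/37225]
step 1: y = z − H·x̄ = [-460024/37225, 617669/37225]
step 1: S = H·P̄·Hᵀ + R = [15433792/37225 3907023/37225; 3907023/37225 5566137/37225]
step 1: K = P̄·Hᵀ·S⁻¹ = [288452538/632565677 -33057446/632565677; -53805222/632565677 -67417233/632565677; 139798811/632565677 116255098/632565677]
step 1: x' = x̄ + K·y = [-195144310/632565677, -1067392498/632565677, -877236048/632565677]
step 1: P' = (I − K·H)·P̄ = [448537899/632565677 608623260/632565677 874591080/632565677; 608623260/632565677 1271051742/632565677 1609383349/632565677; 874591080/632565677 1609383349/632565677 2308699167/632565677]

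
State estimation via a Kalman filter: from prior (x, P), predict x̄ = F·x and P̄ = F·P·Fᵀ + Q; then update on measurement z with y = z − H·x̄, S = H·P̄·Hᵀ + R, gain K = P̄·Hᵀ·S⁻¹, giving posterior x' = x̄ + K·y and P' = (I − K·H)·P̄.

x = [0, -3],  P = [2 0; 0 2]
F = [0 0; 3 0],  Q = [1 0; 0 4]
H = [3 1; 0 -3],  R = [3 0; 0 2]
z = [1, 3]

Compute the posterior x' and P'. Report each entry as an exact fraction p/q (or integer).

x̄ = F·x = [0, 0]
P̄ = F·P·Fᵀ + Q = [1 0; 0 22]
y = z − H·x̄ = [1, 3]
S = H·P̄·Hᵀ + R = [34 -66; -66 200]
K = P̄·Hᵀ·S⁻¹ = [150/611 99/1222; 11/611 -198/611]
x' = x̄ + K·y = [597/1222, -583/611]
P' = (I − K·H)·P̄ = [161/611 -33/611; -33/611 132/611]

x' = [597/1222, -583/611]
P' = [161/611 -33/611; -33/611 132/611]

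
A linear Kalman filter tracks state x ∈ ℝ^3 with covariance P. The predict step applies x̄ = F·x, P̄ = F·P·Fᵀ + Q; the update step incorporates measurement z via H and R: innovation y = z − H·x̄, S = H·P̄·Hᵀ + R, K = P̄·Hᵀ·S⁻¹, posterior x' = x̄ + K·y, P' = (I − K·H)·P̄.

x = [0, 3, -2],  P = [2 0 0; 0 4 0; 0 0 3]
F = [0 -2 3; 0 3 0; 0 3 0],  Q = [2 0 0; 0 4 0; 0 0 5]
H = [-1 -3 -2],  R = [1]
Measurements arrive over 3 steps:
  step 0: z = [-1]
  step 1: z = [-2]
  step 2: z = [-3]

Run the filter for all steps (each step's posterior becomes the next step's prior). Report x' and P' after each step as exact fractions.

step 0: x' = [-1124/127, 247/127, 773/381], P' = [9555/254 -948/127 -973/127; -948/127 376/127 -76/127; -973/127 -76/127 1843/381]
step 1: x' = [57686/11773, -7201/11773, -293/579], P' = [1409181/23546 -140268/11773 -2335/193; -140268/11773 45340/11773 56/193; -2335/193 56/193 3313/579]
step 2: x' = [-2720511/3076598, 1209711/1538299, 1160776/1538299], P' = [195882567/3076598 -19544628/1538299 -19690057/1538299; -19544628/1538299 6176176/1538299 669740/1538299; -19690057/1538299 669740/1538299 27000439/4614897]

step 0: x̄ = F·x = [-12, 9, 9]
step 0: P̄ = F·P·Fᵀ + Q = [45 -24 -24; -24 40 36; -24 36 41]
step 0: y = z − H·x̄ = [32]
step 0: S = H·P̄·Hᵀ + R = [762]
step 0: K = P̄·Hᵀ·S⁻¹ = [25/254; -28/127; -83/381]
step 0: x' = x̄ + K·y = [-1124/127, 247/127, 773/381]
step 0: P' = (I − K·H)·P̄ = [9555/254 -948/127 -973/127; -948/127 376/127 -76/127; -973/127 -76/127 1843/381]
step 1: x̄ = F·x = [279/127, 741/127, 741/127]
step 1: P̄ = F·P·Fᵀ + Q = [8199/127 -2940/127 -2940/127; -2940/127 3892/127 3384/127; -2940/127 3384/127 4019/127]
step 1: y = z − H·x̄ = [3730/127]
step 1: S = H·P̄·Hᵀ + R = [70638/127]
step 1: K = P̄·Hᵀ·S⁻¹ = [2167/23546; -2584/11773; -125/579]
step 1: x' = x̄ + K·y = [57686/11773, -7201/11773, -293/579]
step 1: P' = (I − K·H)·P̄ = [1409181/23546 -140268/11773 -2335/193; -140268/11773 45340/11773 56/193; -2335/193 56/193 3313/579]
step 2: x̄ = F·x = [-3471/11773, -21603/11773, -21603/11773]
step 2: P̄ = F·P·Fᵀ + Q = [770193/11773 -241296/11773 -241296/11773; -241296/11773 455152/11773 408060/11773; -241296/11773 408060/11773 466925/11773]
step 2: y = z − H·x̄ = [-146805/11773]
step 2: S = H·P̄·Hᵀ + R = [9229794/11773]
step 2: K = P̄·Hᵀ·S⁻¹ = [145429/3076598; -323380/1538299; -958367/4614897]
step 2: x' = x̄ + K·y = [-2720511/3076598, 1209711/1538299, 1160776/1538299]
step 2: P' = (I − K·H)·P̄ = [195882567/3076598 -19544628/1538299 -19690057/1538299; -19544628/1538299 6176176/1538299 669740/1538299; -19690057/1538299 669740/1538299 27000439/4614897]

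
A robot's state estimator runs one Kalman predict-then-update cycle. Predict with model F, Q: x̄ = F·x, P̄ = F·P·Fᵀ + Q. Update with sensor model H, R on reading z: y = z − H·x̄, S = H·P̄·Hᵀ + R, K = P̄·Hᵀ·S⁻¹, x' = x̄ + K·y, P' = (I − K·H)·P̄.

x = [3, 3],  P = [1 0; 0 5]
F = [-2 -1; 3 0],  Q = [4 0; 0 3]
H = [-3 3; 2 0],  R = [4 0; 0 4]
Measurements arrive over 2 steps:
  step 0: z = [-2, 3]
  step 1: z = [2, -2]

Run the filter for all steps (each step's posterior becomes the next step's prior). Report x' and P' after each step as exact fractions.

step 0: x' = [1857/1469, 1125/1469], P' = [1132/1469 1056/1469; 1056/1469 1608/1469]
step 1: x' = [-919365/1371599, 209301/1371599], P' = [908964/1371599 804180/1371599; 804180/1371599 1277520/1371599]

step 0: x̄ = F·x = [-9, 9]
step 0: P̄ = F·P·Fᵀ + Q = [13 -6; -6 12]
step 0: y = z − H·x̄ = [-56, 21]
step 0: S = H·P̄·Hᵀ + R = [337 -114; -114 56]
step 0: K = P̄·Hᵀ·S⁻¹ = [-57/1469 566/1469; 414/1469 528/1469]
step 0: x' = x̄ + K·y = [1857/1469, 1125/1469]
step 0: P' = (I − K·H)·P̄ = [1132/1469 1056/1469; 1056/1469 1608/1469]
step 1: x̄ = F·x = [-4839/1469, 5571/1469]
step 1: P̄ = F·P·Fᵀ + Q = [16236/1469 -9960/1469; -9960/1469 14595/1469]
step 1: y = z − H·x̄ = [-28292/1469, 6740/1469]
step 1: S = H·P̄·Hᵀ + R = [462635/1469 -157176/1469; -157176/1469 70820/1469]
step 1: K = P̄·Hᵀ·S⁻¹ = [-78588/1371599 454482/1371599; 355005/1371599 402090/1371599]
step 1: x' = x̄ + K·y = [-919365/1371599, 209301/1371599]
step 1: P' = (I − K·H)·P̄ = [908964/1371599 804180/1371599; 804180/1371599 1277520/1371599]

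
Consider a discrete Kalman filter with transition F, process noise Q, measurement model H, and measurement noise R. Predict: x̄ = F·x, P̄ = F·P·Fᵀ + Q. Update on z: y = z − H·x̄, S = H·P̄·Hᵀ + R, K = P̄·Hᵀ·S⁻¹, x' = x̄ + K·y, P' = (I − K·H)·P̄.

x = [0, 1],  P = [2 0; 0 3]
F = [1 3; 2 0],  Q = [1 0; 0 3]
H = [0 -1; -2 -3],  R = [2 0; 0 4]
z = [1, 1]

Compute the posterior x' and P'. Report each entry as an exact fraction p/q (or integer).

x' = [995/921, -937/921]
P' = [3574/921 -1868/921; -1868/921 1300/921]

x̄ = F·x = [3, 0]
P̄ = F·P·Fᵀ + Q = [30 4; 4 11]
y = z − H·x̄ = [1, 7]
S = H·P̄·Hᵀ + R = [13 41; 41 271]
K = P̄·Hᵀ·S⁻¹ = [934/921 -386/921; -650/921 -41/921]
x' = x̄ + K·y = [995/921, -937/921]
P' = (I − K·H)·P̄ = [3574/921 -1868/921; -1868/921 1300/921]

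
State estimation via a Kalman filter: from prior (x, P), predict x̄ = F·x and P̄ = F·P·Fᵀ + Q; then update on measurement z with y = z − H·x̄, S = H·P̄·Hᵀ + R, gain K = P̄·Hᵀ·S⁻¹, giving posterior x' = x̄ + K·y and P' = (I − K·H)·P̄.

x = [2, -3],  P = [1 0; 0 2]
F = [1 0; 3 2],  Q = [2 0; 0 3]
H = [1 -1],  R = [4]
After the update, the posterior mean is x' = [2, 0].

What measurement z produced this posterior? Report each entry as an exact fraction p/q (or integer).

z = [2]

x̄ = F·x = [2, 0]
P̄ = F·P·Fᵀ + Q = [3 3; 3 20]
S = H·P̄·Hᵀ + R = [21]
K = P̄·Hᵀ·S⁻¹ = [0; -17/21]
x' − x̄ = [0, 0] = K·y
y = (KᵀK)⁻¹·Kᵀ·(x' − x̄) = [0]
z = y + H·x̄ = [0] + [2] = [2]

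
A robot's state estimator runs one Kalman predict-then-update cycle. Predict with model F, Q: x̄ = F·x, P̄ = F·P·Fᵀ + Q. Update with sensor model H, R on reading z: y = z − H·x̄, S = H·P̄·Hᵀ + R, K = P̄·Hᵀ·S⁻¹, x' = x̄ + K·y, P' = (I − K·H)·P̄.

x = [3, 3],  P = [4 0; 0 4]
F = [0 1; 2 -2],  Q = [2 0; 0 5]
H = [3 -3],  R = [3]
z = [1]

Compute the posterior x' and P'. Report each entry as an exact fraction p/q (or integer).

x̄ = F·x = [3, 0]
P̄ = F·P·Fᵀ + Q = [6 -8; -8 37]
y = z − H·x̄ = [-8]
S = H·P̄·Hᵀ + R = [534]
K = P̄·Hᵀ·S⁻¹ = [7/89; -45/178]
x' = x̄ + K·y = [211/89, 180/89]
P' = (I − K·H)·P̄ = [240/89 233/89; 233/89 511/178]

x' = [211/89, 180/89]
P' = [240/89 233/89; 233/89 511/178]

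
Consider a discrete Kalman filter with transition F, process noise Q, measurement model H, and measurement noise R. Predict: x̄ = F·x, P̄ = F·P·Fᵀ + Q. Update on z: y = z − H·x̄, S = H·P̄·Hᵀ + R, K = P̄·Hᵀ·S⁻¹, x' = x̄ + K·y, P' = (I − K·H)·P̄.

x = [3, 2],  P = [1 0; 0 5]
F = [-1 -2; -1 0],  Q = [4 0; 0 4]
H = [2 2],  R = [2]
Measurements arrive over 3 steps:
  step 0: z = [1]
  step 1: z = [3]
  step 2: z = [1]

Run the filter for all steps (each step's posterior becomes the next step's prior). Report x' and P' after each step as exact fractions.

step 0: x̄ = F·x = [-7, -3]
step 0: P̄ = F·P·Fᵀ + Q = [25 1; 1 5]
step 0: y = z − H·x̄ = [21]
step 0: S = H·P̄·Hᵀ + R = [130]
step 0: K = P̄·Hᵀ·S⁻¹ = [2/5; 6/65]
step 0: x' = x̄ + K·y = [7/5, -69/65]
step 0: P' = (I − K·H)·P̄ = [21/5 -19/5; -19/5 253/65]
step 1: x̄ = F·x = [47/65, -7/5]
step 1: P̄ = F·P·Fᵀ + Q = [557/65 -17/5; -17/5 41/5]
step 1: y = z − H·x̄ = [283/65]
step 1: S = H·P̄·Hᵀ + R = [2722/65]
step 1: K = P̄·Hᵀ·S⁻¹ = [336/1361; 312/1361]
step 1: x' = x̄ + K·y = [2447/1361, -547/1361]
step 1: P' = (I − K·H)·P̄ = [8189/1361 -7853/1361; -7853/1361 8165/1361]
step 2: x̄ = F·x = [-1353/1361, -2447/1361]
step 2: P̄ = F·P·Fᵀ + Q = [14881/1361 -7517/1361; -7517/1361 13633/1361]
step 2: y = z − H·x̄ = [8961/1361]
step 2: S = H·P̄·Hᵀ + R = [56642/1361]
step 2: K = P̄·Hᵀ·S⁻¹ = [7364/28321; 6116/28321]
step 2: x' = x̄ + K·y = [20331/28321, -10651/28321]
step 2: P' = (I − K·H)·P̄ = [229969/28321 -222605/28321; -222605/28321 228721/28321]

step 0: x' = [7/5, -69/65], P' = [21/5 -19/5; -19/5 253/65]
step 1: x' = [2447/1361, -547/1361], P' = [8189/1361 -7853/1361; -7853/1361 8165/1361]
step 2: x' = [20331/28321, -10651/28321], P' = [229969/28321 -222605/28321; -222605/28321 228721/28321]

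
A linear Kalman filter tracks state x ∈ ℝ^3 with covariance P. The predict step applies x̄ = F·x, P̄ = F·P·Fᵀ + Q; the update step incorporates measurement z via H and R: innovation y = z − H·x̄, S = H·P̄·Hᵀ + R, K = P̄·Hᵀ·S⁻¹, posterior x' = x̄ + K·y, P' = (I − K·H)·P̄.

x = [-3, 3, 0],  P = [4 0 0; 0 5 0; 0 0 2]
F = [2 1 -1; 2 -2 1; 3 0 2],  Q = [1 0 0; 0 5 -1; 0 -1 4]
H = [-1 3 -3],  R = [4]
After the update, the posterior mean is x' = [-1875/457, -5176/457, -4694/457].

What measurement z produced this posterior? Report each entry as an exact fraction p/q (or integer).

x̄ = F·x = [-3, -12, -9]
P̄ = F·P·Fᵀ + Q = [24 4 20; 4 43 27; 20 27 48]
S = H·P̄·Hᵀ + R = [457]
K = P̄·Hᵀ·S⁻¹ = [-72/457; 44/457; -83/457]
x' − x̄ = [-504/457, 308/457, -581/457] = K·y
y = (KᵀK)⁻¹·Kᵀ·(x' − x̄) = [7]
z = y + H·x̄ = [7] + [-6] = [1]

z = [1]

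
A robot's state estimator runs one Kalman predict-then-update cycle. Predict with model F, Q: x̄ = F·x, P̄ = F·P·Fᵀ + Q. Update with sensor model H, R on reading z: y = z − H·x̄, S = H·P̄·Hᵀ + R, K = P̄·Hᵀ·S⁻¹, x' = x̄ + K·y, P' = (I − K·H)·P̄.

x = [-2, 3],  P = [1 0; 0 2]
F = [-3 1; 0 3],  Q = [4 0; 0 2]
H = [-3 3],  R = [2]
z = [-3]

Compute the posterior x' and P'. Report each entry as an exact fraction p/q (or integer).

x' = [1962/209, 1755/209]
P' = [2406/209 2388/209; 2388/209 2416/209]

x̄ = F·x = [9, 9]
P̄ = F·P·Fᵀ + Q = [15 6; 6 20]
y = z − H·x̄ = [-3]
S = H·P̄·Hᵀ + R = [209]
K = P̄·Hᵀ·S⁻¹ = [-27/209; 42/209]
x' = x̄ + K·y = [1962/209, 1755/209]
P' = (I − K·H)·P̄ = [2406/209 2388/209; 2388/209 2416/209]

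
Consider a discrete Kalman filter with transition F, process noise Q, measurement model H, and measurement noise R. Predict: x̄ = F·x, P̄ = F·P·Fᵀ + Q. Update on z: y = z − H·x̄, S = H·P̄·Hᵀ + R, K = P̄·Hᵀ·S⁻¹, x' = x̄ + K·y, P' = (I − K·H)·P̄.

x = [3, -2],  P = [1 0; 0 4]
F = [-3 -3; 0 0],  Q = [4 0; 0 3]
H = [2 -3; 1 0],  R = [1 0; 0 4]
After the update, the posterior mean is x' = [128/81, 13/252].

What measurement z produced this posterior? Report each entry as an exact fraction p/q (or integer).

z = [3, 2]

x̄ = F·x = [-3, 0]
P̄ = F·P·Fᵀ + Q = [49 0; 0 3]
S = H·P̄·Hᵀ + R = [224 98; 98 53]
K = P̄·Hᵀ·S⁻¹ = [14/81 49/81; -53/252 7/18]
x' − x̄ = [371/81, 13/252] = K·y
y = (KᵀK)⁻¹·Kᵀ·(x' − x̄) = [9, 5]
z = y + H·x̄ = [9, 5] + [-6, -3] = [3, 2]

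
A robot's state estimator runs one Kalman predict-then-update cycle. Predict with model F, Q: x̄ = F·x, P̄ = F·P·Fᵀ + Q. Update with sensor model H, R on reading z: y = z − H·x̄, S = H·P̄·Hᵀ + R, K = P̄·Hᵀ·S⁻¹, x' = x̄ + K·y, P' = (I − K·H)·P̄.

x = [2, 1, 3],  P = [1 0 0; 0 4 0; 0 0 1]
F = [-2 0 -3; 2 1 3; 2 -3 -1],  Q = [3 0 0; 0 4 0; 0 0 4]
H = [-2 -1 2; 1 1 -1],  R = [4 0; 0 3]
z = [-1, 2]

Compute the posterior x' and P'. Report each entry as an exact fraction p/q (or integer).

x̄ = F·x = [-13, 14, -2]
P̄ = F·P·Fᵀ + Q = [16 -13 -1; -13 21 -11; -1 -11 45]
y = z − H·x̄ = [-9, -1]
S = H·P̄·Hᵀ + R = [269 -141; -141 83]
K = P̄·Hᵀ·S⁻¹ = [-1179/2446 -1885/2446; 634/1223 1357/1223; 256/1223 -405/1223]
x' = x̄ + K·y = [-9651/1223, 10059/1223, -4345/1223]
P' = (I − K·H)·P̄ = [21917/2446 -8013/1223 5773/1223; -8013/1223 10678/1223 -1406/1223; 5773/1223 -1406/1223 5582/1223]

x' = [-9651/1223, 10059/1223, -4345/1223]
P' = [21917/2446 -8013/1223 5773/1223; -8013/1223 10678/1223 -1406/1223; 5773/1223 -1406/1223 5582/1223]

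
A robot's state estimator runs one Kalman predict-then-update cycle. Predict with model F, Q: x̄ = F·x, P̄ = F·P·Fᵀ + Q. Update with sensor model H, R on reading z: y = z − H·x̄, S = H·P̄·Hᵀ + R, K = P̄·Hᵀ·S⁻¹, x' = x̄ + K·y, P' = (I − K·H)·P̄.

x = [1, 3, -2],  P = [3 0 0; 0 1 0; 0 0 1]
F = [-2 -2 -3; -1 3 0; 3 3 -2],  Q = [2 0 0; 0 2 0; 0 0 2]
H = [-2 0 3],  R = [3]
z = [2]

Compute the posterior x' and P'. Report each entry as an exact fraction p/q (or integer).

x̄ = F·x = [-2, 8, 16]
P̄ = F·P·Fᵀ + Q = [27 0 -18; 0 14 0; -18 0 42]
y = z − H·x̄ = [-50]
S = H·P̄·Hᵀ + R = [705]
K = P̄·Hᵀ·S⁻¹ = [-36/235; 0; 54/235]
x' = x̄ + K·y = [266/47, 8, 212/47]
P' = (I − K·H)·P̄ = [2457/235 0 1602/235; 0 14 0; 1602/235 0 1122/235]

x' = [266/47, 8, 212/47]
P' = [2457/235 0 1602/235; 0 14 0; 1602/235 0 1122/235]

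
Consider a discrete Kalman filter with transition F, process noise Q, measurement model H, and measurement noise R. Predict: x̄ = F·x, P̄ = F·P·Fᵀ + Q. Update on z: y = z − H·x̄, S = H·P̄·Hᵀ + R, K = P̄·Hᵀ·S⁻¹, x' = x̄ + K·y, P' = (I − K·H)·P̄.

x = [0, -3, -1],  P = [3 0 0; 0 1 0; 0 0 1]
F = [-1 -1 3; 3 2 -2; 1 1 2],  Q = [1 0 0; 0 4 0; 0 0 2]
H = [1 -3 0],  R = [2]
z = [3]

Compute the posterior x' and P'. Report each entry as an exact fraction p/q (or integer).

x̄ = F·x = [0, -4, -5]
P̄ = F·P·Fᵀ + Q = [14 -17 2; -17 39 7; 2 7 10]
y = z − H·x̄ = [-9]
S = H·P̄·Hᵀ + R = [469]
K = P̄·Hᵀ·S⁻¹ = [65/469; -2/7; -19/469]
x' = x̄ + K·y = [-585/469, -10/7, -2174/469]
P' = (I − K·H)·P̄ = [2341/469 11/7 2173/469; 11/7 5/7 11/7; 2173/469 11/7 4329/469]

x' = [-585/469, -10/7, -2174/469]
P' = [2341/469 11/7 2173/469; 11/7 5/7 11/7; 2173/469 11/7 4329/469]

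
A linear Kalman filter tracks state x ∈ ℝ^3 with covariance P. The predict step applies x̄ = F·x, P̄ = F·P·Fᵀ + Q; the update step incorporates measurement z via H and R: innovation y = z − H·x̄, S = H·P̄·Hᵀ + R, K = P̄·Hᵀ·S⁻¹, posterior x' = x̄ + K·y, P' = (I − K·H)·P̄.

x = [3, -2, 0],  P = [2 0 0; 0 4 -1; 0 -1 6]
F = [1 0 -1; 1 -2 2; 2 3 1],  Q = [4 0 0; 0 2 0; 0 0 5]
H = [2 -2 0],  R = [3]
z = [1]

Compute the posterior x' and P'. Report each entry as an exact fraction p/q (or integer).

x̄ = F·x = [3, 7, 0]
P̄ = F·P·Fᵀ + Q = [12 -12 1; -12 52 -12; 1 -12 49]
y = z − H·x̄ = [9]
S = H·P̄·Hᵀ + R = [355]
K = P̄·Hᵀ·S⁻¹ = [48/355; -128/355; 26/355]
x' = x̄ + K·y = [1497/355, 1333/355, 234/355]
P' = (I − K·H)·P̄ = [1956/355 1884/355 -893/355; 1884/355 2076/355 -932/355; -893/355 -932/355 16719/355]

x' = [1497/355, 1333/355, 234/355]
P' = [1956/355 1884/355 -893/355; 1884/355 2076/355 -932/355; -893/355 -932/355 16719/355]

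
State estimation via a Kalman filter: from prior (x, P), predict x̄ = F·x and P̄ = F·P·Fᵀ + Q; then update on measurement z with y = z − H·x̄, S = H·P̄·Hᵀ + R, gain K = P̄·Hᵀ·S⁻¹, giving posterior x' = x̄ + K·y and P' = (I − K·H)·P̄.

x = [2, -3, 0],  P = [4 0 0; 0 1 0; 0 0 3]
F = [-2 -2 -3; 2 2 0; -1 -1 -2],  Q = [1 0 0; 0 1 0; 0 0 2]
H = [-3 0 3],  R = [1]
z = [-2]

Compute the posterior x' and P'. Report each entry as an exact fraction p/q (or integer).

x' = [7/5, -17/10, 73/100]
P' = [12 -2 59/5; -2 12 -19/10; 59/5 -19/10 1171/100]

x̄ = F·x = [2, -2, 1]
P̄ = F·P·Fᵀ + Q = [48 -20 28; -20 21 -10; 28 -10 19]
y = z − H·x̄ = [1]
S = H·P̄·Hᵀ + R = [100]
K = P̄·Hᵀ·S⁻¹ = [-3/5; 3/10; -27/100]
x' = x̄ + K·y = [7/5, -17/10, 73/100]
P' = (I − K·H)·P̄ = [12 -2 59/5; -2 12 -19/10; 59/5 -19/10 1171/100]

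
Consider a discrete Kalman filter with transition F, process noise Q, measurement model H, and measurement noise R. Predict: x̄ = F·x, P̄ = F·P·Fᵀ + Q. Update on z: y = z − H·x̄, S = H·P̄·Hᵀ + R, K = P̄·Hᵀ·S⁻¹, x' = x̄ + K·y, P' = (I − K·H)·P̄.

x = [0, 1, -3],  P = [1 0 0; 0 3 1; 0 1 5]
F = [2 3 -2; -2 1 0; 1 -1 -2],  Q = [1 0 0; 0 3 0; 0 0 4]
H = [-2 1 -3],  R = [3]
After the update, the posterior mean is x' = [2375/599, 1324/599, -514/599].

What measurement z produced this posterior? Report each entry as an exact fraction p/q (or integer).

x̄ = F·x = [9, 1, 5]
P̄ = F·P·Fᵀ + Q = [40 3 9; 3 10 -7; 9 -7 32]
S = H·P̄·Hᵀ + R = [599]
K = P̄·Hᵀ·S⁻¹ = [-104/599; 25/599; -121/599]
x' − x̄ = [-3016/599, 725/599, -3509/599] = K·y
y = (KᵀK)⁻¹·Kᵀ·(x' − x̄) = [29]
z = y + H·x̄ = [29] + [-32] = [-3]

z = [-3]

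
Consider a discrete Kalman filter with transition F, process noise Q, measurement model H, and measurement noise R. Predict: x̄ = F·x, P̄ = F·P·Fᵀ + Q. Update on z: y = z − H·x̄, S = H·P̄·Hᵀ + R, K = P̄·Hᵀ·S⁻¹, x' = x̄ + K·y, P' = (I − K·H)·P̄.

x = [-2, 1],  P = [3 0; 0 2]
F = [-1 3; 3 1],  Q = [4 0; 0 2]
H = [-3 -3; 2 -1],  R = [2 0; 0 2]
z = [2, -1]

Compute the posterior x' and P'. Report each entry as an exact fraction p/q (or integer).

x̄ = F·x = [5, -5]
P̄ = F·P·Fᵀ + Q = [25 -3; -3 31]
y = z − H·x̄ = [2, -16]
S = H·P̄·Hᵀ + R = [452 -48; -48 145]
K = P̄·Hᵀ·S⁻¹ = [-3513/31618 5197/15809; -3489/15809 -5189/15809]
x' = x̄ + K·y = [-7620/15809, -2999/15809]
P' = (I − K·H)·P̄ = [3855/15809 -2684/15809; -2684/15809 5010/15809]

x' = [-7620/15809, -2999/15809]
P' = [3855/15809 -2684/15809; -2684/15809 5010/15809]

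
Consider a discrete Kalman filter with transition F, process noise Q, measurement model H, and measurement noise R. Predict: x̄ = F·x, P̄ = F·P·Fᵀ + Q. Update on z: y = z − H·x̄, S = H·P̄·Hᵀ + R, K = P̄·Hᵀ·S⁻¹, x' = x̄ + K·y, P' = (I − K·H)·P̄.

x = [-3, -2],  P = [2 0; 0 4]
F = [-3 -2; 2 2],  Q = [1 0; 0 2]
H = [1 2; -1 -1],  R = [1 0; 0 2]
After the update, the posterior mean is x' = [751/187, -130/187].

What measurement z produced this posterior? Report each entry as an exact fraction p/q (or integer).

x̄ = F·x = [13, -10]
P̄ = F·P·Fᵀ + Q = [35 -28; -28 26]
S = H·P̄·Hᵀ + R = [28 -3; -3 7]
K = P̄·Hᵀ·S⁻¹ = [-168/187 -259/187; 174/187 128/187]
x' − x̄ = [-1680/187, 1740/187] = K·y
y = (KᵀK)⁻¹·Kᵀ·(x' − x̄) = [10, 0]
z = y + H·x̄ = [10, 0] + [-7, -3] = [3, -3]

z = [3, -3]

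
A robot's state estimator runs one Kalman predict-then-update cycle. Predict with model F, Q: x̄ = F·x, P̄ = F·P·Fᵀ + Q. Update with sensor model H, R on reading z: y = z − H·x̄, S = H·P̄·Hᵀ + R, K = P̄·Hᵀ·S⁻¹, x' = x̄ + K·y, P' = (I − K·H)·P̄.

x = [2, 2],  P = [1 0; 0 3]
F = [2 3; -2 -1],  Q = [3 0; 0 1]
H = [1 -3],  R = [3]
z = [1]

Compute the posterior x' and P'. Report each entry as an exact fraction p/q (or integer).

x̄ = F·x = [10, -6]
P̄ = F·P·Fᵀ + Q = [34 -13; -13 8]
y = z − H·x̄ = [-27]
S = H·P̄·Hᵀ + R = [187]
K = P̄·Hᵀ·S⁻¹ = [73/187; -37/187]
x' = x̄ + K·y = [-101/187, -123/187]
P' = (I − K·H)·P̄ = [1029/187 270/187; 270/187 127/187]

x' = [-101/187, -123/187]
P' = [1029/187 270/187; 270/187 127/187]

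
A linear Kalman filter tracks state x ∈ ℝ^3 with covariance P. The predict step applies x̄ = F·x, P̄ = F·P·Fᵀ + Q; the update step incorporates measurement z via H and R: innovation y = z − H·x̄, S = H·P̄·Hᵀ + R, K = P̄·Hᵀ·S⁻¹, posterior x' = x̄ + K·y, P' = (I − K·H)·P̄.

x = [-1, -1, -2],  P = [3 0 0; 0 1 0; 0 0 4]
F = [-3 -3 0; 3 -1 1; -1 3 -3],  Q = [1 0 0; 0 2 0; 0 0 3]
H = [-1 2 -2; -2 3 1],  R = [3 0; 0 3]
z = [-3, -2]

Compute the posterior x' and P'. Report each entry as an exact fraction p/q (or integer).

x' = [134223/60484, 7465/15121, 27575/30242]
P' = [230661/60484 33429/15121 7539/30242; 33429/15121 22791/15121 5433/30242; 7539/30242 5433/30242 36537/60484]

x̄ = F·x = [6, -4, 4]
P̄ = F·P·Fᵀ + Q = [37 -24 0; -24 34 -24; 0 -24 51]
y = z − H·x̄ = [19, 18]
S = H·P̄·Hᵀ + R = [668 440; 440 652]
K = P̄·Hᵀ·S⁻¹ = [2205/60484 -3758/15121; 2240/15121 2821/30242; -5535/15121 12993/60484]
x' = x̄ + K·y = [134223/60484, 7465/15121, 27575/30242]
P' = (I − K·H)·P̄ = [230661/60484 33429/15121 7539/30242; 33429/15121 22791/15121 5433/30242; 7539/30242 5433/30242 36537/60484]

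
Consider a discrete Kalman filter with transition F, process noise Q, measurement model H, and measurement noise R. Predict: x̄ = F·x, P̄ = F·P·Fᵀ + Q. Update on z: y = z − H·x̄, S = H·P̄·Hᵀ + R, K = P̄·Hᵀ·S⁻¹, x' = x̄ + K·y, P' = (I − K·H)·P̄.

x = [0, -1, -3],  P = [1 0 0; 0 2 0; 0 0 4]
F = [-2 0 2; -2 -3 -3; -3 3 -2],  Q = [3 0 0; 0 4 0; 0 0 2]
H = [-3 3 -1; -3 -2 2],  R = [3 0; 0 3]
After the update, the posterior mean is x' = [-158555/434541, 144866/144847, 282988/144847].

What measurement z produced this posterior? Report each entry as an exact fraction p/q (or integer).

x̄ = F·x = [-6, 12, 3]
P̄ = F·P·Fᵀ + Q = [23 -20 -10; -20 62 12; -10 12 45]
S = H·P̄·Hᵀ + R = [1041 -69; -69 422]
K = P̄·Hᵀ·S⁻¹ = [-53599/434541 -19740/144847; 31996/144847 -8498/144847; 5162/144847 33795/144847]
x' − x̄ = [2448691/434541, -1593298/144847, -151553/144847] = K·y
y = (KᵀK)⁻¹·Kᵀ·(x' − x̄) = [-49, 3]
z = y + H·x̄ = [-49, 3] + [51, 0] = [2, 3]

z = [2, 3]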